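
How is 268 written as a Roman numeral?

Convert 268 to Roman numerals:
  268 contains 2×100 (CC)
  68 contains 1×50 (L)
  18 contains 1×10 (X)
  8 contains 1×5 (V)
  3 contains 3×1 (III)

CCLXVIII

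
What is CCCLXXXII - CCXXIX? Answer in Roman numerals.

CCCLXXXII = 382
CCXXIX = 229
382 - 229 = 153

CLIII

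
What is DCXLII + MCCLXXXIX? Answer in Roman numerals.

DCXLII = 642
MCCLXXXIX = 1289
642 + 1289 = 1931

MCMXXXI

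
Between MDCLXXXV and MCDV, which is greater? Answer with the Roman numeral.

MDCLXXXV = 1685
MCDV = 1405
1685 is larger

MDCLXXXV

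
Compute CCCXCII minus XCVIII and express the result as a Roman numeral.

CCCXCII = 392
XCVIII = 98
392 - 98 = 294

CCXCIV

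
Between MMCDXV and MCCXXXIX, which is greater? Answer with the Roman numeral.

MMCDXV = 2415
MCCXXXIX = 1239
2415 is larger

MMCDXV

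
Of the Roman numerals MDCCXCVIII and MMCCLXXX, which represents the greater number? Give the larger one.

MDCCXCVIII = 1798
MMCCLXXX = 2280
2280 is larger

MMCCLXXX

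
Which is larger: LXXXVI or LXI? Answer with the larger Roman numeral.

LXXXVI = 86
LXI = 61
86 is larger

LXXXVI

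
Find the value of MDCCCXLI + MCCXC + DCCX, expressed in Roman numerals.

MDCCCXLI = 1841, MCCXC = 1290, DCCX = 710
1841 + 1290 = 3131
3131 + 710 = 3841

MMMDCCCXLI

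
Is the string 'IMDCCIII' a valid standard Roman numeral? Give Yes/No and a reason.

'IMDCCIII': Invalid subtractive combination: IM

No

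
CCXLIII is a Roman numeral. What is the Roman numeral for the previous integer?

CCXLIII = 243, so the previous integer is 243 - 1 = 242

CCXLII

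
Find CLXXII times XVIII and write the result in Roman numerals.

CLXXII = 172
XVIII = 18
172 × 18 = 3096

MMMXCVI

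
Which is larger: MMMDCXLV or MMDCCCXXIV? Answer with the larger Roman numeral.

MMMDCXLV = 3645
MMDCCCXXIV = 2824
3645 is larger

MMMDCXLV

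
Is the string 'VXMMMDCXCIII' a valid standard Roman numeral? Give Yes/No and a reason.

'VXMMMDCXCIII': Invalid subtractive combination: VX

No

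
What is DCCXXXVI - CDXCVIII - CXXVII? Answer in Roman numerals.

DCCXXXVI = 736, CDXCVIII = 498, CXXVII = 127
736 - 498 = 238
238 - 127 = 111

CXI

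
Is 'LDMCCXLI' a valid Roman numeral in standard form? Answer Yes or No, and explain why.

'LDMCCXLI': L should not appear more than once

No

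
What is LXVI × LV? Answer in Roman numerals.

LXVI = 66
LV = 55
66 × 55 = 3630

MMMDCXXX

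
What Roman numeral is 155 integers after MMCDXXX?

MMCDXXX = 2430
2430 + 155 = 2585

MMDLXXXV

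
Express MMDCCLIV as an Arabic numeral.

MMDCCLIV: M=1000, M=1000, D=500, C=100, C=100, L=50, IV=4
1000 + 1000 + 500 + 100 + 100 + 50 + 4 = 2754

2754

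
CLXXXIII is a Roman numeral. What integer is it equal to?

CLXXXIII: C=100, L=50, X=10, X=10, X=10, I=1, I=1, I=1
100 + 50 + 10 + 10 + 10 + 1 + 1 + 1 = 183

183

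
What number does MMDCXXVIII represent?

MMDCXXVIII: M=1000, M=1000, D=500, C=100, X=10, X=10, V=5, I=1, I=1, I=1
1000 + 1000 + 500 + 100 + 10 + 10 + 5 + 1 + 1 + 1 = 2628

2628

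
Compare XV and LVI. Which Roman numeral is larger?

XV = 15
LVI = 56
56 is larger

LVI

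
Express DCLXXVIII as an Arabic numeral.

DCLXXVIII: D=500, C=100, L=50, X=10, X=10, V=5, I=1, I=1, I=1
500 + 100 + 50 + 10 + 10 + 5 + 1 + 1 + 1 = 678

678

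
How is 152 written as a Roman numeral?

Convert 152 to Roman numerals:
  152 contains 1×100 (C)
  52 contains 1×50 (L)
  2 contains 2×1 (II)

CLII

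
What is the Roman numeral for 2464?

Convert 2464 to Roman numerals:
  2464 contains 2×1000 (MM)
  464 contains 1×400 (CD)
  64 contains 1×50 (L)
  14 contains 1×10 (X)
  4 contains 1×4 (IV)

MMCDLXIV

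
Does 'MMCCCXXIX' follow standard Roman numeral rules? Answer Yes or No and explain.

'MMCCCXXIX': Check the rules: uses only the symbols I, V, X, L, C, D, M; no symbol is repeated more than three times in a row; V, L and D each appear at most once; the only place a smaller symbol precedes a larger one is the allowed subtractive pair IX, the symbol right after such a pair (if any) is smaller than the pair's first symbol, and otherwise the values never increase from left to right. Value: M (1000) + M (1000) + C (100) + C (100) + C (100) + X (10) + X (10) + IX (9) = 2329. So it is a valid standard Roman numeral.

Yes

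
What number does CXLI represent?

CXLI: C=100, XL=40, I=1
100 + 40 + 1 = 141

141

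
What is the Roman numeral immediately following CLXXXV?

CLXXXV = 185; next is 186

CLXXXVI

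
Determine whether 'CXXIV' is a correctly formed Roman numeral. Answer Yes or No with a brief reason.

'CXXIV': Check the rules: uses only the symbols I, V, X, L, C, D, M; no symbol is repeated more than three times in a row; V, L and D each appear at most once; the only place a smaller symbol precedes a larger one is the allowed subtractive pair IV, the symbol right after such a pair (if any) is smaller than the pair's first symbol, and otherwise the values never increase from left to right. Value: C (100) + X (10) + X (10) + IV (4) = 124. So it is a valid standard Roman numeral.

Yes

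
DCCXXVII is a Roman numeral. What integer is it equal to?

DCCXXVII: D=500, C=100, C=100, X=10, X=10, V=5, I=1, I=1
500 + 100 + 100 + 10 + 10 + 5 + 1 + 1 = 727

727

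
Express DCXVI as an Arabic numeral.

DCXVI: D=500, C=100, X=10, V=5, I=1
500 + 100 + 10 + 5 + 1 = 616

616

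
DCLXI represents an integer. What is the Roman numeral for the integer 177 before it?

DCLXI = 661
661 - 177 = 484

CDLXXXIV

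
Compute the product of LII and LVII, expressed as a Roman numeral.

LII = 52
LVII = 57
52 × 57 = 2964

MMCMLXIV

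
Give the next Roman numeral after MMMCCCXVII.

MMMCCCXVII = 3317, so the next integer is 3317 + 1 = 3318

MMMCCCXVIII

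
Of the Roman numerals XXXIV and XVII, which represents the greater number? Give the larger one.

XXXIV = 34
XVII = 17
34 is larger

XXXIV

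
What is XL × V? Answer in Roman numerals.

XL = 40
V = 5
40 × 5 = 200

CC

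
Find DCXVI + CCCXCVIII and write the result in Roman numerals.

DCXVI = 616
CCCXCVIII = 398
616 + 398 = 1014

MXIV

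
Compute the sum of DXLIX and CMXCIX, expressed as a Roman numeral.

DXLIX = 549
CMXCIX = 999
549 + 999 = 1548

MDXLVIII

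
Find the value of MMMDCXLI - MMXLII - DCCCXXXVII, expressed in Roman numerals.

MMMDCXLI = 3641, MMXLII = 2042, DCCCXXXVII = 837
3641 - 2042 = 1599
1599 - 837 = 762

DCCLXII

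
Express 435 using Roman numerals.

Convert 435 to Roman numerals:
  435 contains 1×400 (CD)
  35 contains 3×10 (XXX)
  5 contains 1×5 (V)

CDXXXV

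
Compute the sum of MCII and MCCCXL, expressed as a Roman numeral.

MCII = 1102
MCCCXL = 1340
1102 + 1340 = 2442

MMCDXLII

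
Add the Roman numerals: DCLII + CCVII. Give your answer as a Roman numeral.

DCLII = 652
CCVII = 207
652 + 207 = 859

DCCCLIX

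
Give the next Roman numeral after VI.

VI = 6, so the next integer is 6 + 1 = 7

VII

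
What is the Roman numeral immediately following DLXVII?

DLXVII = 567; next is 568

DLXVIII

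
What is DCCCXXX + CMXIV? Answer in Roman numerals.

DCCCXXX = 830
CMXIV = 914
830 + 914 = 1744

MDCCXLIV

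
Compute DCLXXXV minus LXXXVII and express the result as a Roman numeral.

DCLXXXV = 685
LXXXVII = 87
685 - 87 = 598

DXCVIII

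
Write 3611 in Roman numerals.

Convert 3611 to Roman numerals:
  3611 contains 3×1000 (MMM)
  611 contains 1×500 (D)
  111 contains 1×100 (C)
  11 contains 1×10 (X)
  1 contains 1×1 (I)

MMMDCXI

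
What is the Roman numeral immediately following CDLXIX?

CDLXIX = 469; next is 470

CDLXX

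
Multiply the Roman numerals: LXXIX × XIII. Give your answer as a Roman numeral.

LXXIX = 79
XIII = 13
79 × 13 = 1027

MXXVII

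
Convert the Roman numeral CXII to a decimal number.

CXII: C=100, X=10, I=1, I=1
100 + 10 + 1 + 1 = 112

112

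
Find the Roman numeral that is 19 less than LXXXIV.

LXXXIV = 84
84 - 19 = 65

LXV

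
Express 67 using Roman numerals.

Convert 67 to Roman numerals:
  67 contains 1×50 (L)
  17 contains 1×10 (X)
  7 contains 1×5 (V)
  2 contains 2×1 (II)

LXVII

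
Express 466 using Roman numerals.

Convert 466 to Roman numerals:
  466 contains 1×400 (CD)
  66 contains 1×50 (L)
  16 contains 1×10 (X)
  6 contains 1×5 (V)
  1 contains 1×1 (I)

CDLXVI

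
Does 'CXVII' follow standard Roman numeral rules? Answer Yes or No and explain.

'CXVII': Check the rules: uses only the symbols I, V, X, L, C, D, M; no symbol is repeated more than three times in a row; V, L and D each appear at most once; no smaller symbol precedes a larger one (values never increase from left to right). Value: C (100) + X (10) + V (5) + I (1) + I (1) = 117. So it is a valid standard Roman numeral.

Yes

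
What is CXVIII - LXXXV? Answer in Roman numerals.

CXVIII = 118
LXXXV = 85
118 - 85 = 33

XXXIII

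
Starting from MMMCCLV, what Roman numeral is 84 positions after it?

MMMCCLV = 3255
3255 + 84 = 3339

MMMCCCXXXIX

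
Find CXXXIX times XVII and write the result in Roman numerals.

CXXXIX = 139
XVII = 17
139 × 17 = 2363

MMCCCLXIII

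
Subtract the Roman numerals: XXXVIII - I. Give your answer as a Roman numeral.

XXXVIII = 38
I = 1
38 - 1 = 37

XXXVII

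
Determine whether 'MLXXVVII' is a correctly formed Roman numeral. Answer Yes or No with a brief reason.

'MLXXVVII': V should not appear more than once

No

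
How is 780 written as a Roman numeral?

Convert 780 to Roman numerals:
  780 contains 1×500 (D)
  280 contains 2×100 (CC)
  80 contains 1×50 (L)
  30 contains 3×10 (XXX)

DCCLXXX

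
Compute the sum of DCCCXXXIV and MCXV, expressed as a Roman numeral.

DCCCXXXIV = 834
MCXV = 1115
834 + 1115 = 1949

MCMXLIX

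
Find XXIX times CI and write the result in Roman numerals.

XXIX = 29
CI = 101
29 × 101 = 2929

MMCMXXIX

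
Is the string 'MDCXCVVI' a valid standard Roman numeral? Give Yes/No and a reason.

'MDCXCVVI': V should not appear more than once

No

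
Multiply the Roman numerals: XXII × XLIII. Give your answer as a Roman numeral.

XXII = 22
XLIII = 43
22 × 43 = 946

CMXLVI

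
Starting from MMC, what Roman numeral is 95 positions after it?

MMC = 2100
2100 + 95 = 2195

MMCXCV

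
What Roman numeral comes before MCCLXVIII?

MCCLXVIII = 1268; previous is 1267

MCCLXVII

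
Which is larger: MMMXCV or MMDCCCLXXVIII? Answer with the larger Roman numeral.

MMMXCV = 3095
MMDCCCLXXVIII = 2878
3095 is larger

MMMXCV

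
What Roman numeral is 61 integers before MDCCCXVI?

MDCCCXVI = 1816
1816 - 61 = 1755

MDCCLV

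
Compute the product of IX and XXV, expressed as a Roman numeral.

IX = 9
XXV = 25
9 × 25 = 225

CCXXV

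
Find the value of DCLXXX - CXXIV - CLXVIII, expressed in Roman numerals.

DCLXXX = 680, CXXIV = 124, CLXVIII = 168
680 - 124 = 556
556 - 168 = 388

CCCLXXXVIII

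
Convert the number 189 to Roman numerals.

Convert 189 to Roman numerals:
  189 contains 1×100 (C)
  89 contains 1×50 (L)
  39 contains 3×10 (XXX)
  9 contains 1×9 (IX)

CLXXXIX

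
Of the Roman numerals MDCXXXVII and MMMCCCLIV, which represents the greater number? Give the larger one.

MDCXXXVII = 1637
MMMCCCLIV = 3354
3354 is larger

MMMCCCLIV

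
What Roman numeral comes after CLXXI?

CLXXI = 171, so the next integer is 171 + 1 = 172

CLXXII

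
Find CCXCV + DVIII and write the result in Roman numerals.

CCXCV = 295
DVIII = 508
295 + 508 = 803

DCCCIII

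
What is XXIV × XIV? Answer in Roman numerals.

XXIV = 24
XIV = 14
24 × 14 = 336

CCCXXXVI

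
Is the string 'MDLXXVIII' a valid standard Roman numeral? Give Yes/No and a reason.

'MDLXXVIII': Check the rules: uses only the symbols I, V, X, L, C, D, M; no symbol is repeated more than three times in a row; V, L and D each appear at most once; no smaller symbol precedes a larger one (values never increase from left to right). Value: M (1000) + D (500) + L (50) + X (10) + X (10) + V (5) + I (1) + I (1) + I (1) = 1578. So it is a valid standard Roman numeral.

Yes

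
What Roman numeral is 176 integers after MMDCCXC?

MMDCCXC = 2790
2790 + 176 = 2966

MMCMLXVI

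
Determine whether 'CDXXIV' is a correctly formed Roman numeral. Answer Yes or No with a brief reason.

'CDXXIV': Check the rules: uses only the symbols I, V, X, L, C, D, M; no symbol is repeated more than three times in a row; V, L and D each appear at most once; the only places a smaller symbol precedes a larger one are the allowed subtractive pairs CD, IV, the symbol right after such a pair (if any) is smaller than the pair's first symbol, and otherwise the values never increase from left to right. Value: CD (400) + X (10) + X (10) + IV (4) = 424. So it is a valid standard Roman numeral.

Yes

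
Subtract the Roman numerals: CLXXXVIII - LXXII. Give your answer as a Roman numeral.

CLXXXVIII = 188
LXXII = 72
188 - 72 = 116

CXVI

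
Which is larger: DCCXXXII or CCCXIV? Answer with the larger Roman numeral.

DCCXXXII = 732
CCCXIV = 314
732 is larger

DCCXXXII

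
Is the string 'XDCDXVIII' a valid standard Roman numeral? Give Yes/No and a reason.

'XDCDXVIII': D should not appear more than once

No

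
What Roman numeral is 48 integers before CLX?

CLX = 160
160 - 48 = 112

CXII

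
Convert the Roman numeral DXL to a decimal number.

DXL: D=500, XL=40
500 + 40 = 540

540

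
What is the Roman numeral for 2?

Convert 2 to Roman numerals:
  2 contains 2×1 (II)

II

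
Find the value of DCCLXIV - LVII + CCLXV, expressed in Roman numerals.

DCCLXIV = 764, LVII = 57, CCLXV = 265
764 - 57 = 707
707 + 265 = 972

CMLXXII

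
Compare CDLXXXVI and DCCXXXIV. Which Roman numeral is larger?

CDLXXXVI = 486
DCCXXXIV = 734
734 is larger

DCCXXXIV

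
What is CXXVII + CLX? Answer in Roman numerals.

CXXVII = 127
CLX = 160
127 + 160 = 287

CCLXXXVII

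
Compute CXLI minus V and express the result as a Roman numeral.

CXLI = 141
V = 5
141 - 5 = 136

CXXXVI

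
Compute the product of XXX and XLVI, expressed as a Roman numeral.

XXX = 30
XLVI = 46
30 × 46 = 1380

MCCCLXXX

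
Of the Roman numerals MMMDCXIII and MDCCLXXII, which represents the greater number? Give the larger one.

MMMDCXIII = 3613
MDCCLXXII = 1772
3613 is larger

MMMDCXIII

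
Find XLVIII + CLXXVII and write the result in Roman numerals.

XLVIII = 48
CLXXVII = 177
48 + 177 = 225

CCXXV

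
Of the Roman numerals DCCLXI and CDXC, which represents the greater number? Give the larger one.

DCCLXI = 761
CDXC = 490
761 is larger

DCCLXI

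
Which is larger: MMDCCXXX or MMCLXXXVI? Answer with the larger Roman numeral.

MMDCCXXX = 2730
MMCLXXXVI = 2186
2730 is larger

MMDCCXXX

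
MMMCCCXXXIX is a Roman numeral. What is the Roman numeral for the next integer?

MMMCCCXXXIX = 3339; next is 3340

MMMCCCXL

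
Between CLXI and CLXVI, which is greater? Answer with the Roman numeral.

CLXI = 161
CLXVI = 166
166 is larger

CLXVI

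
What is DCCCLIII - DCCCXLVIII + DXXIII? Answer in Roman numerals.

DCCCLIII = 853, DCCCXLVIII = 848, DXXIII = 523
853 - 848 = 5
5 + 523 = 528

DXXVIII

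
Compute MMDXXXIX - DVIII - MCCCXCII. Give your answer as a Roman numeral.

MMDXXXIX = 2539, DVIII = 508, MCCCXCII = 1392
2539 - 508 = 2031
2031 - 1392 = 639

DCXXXIX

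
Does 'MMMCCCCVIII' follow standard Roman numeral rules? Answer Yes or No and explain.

'MMMCCCCVIII': More than 3 consecutive C's

No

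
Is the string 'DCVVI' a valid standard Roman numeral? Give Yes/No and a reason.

'DCVVI': V should not appear more than once

No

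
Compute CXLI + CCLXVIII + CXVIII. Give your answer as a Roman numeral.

CXLI = 141, CCLXVIII = 268, CXVIII = 118
141 + 268 = 409
409 + 118 = 527

DXXVII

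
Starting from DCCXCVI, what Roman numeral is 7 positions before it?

DCCXCVI = 796
796 - 7 = 789

DCCLXXXIX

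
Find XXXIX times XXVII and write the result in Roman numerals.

XXXIX = 39
XXVII = 27
39 × 27 = 1053

MLIII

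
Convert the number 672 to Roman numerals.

Convert 672 to Roman numerals:
  672 contains 1×500 (D)
  172 contains 1×100 (C)
  72 contains 1×50 (L)
  22 contains 2×10 (XX)
  2 contains 2×1 (II)

DCLXXII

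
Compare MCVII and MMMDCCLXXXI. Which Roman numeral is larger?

MCVII = 1107
MMMDCCLXXXI = 3781
3781 is larger

MMMDCCLXXXI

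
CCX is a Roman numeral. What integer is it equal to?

CCX: C=100, C=100, X=10
100 + 100 + 10 = 210

210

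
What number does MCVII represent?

MCVII: M=1000, C=100, V=5, I=1, I=1
1000 + 100 + 5 + 1 + 1 = 1107

1107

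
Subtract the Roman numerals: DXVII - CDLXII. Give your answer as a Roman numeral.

DXVII = 517
CDLXII = 462
517 - 462 = 55

LV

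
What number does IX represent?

IX: IX=9

9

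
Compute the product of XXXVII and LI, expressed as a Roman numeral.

XXXVII = 37
LI = 51
37 × 51 = 1887

MDCCCLXXXVII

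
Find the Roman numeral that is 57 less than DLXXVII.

DLXXVII = 577
577 - 57 = 520

DXX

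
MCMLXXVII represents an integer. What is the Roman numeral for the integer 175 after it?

MCMLXXVII = 1977
1977 + 175 = 2152

MMCLII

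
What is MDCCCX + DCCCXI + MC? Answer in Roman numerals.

MDCCCX = 1810, DCCCXI = 811, MC = 1100
1810 + 811 = 2621
2621 + 1100 = 3721

MMMDCCXXI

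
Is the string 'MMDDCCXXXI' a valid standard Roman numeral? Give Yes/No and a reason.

'MMDDCCXXXI': D should not appear more than once

No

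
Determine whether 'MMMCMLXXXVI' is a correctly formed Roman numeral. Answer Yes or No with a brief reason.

'MMMCMLXXXVI': Check the rules: uses only the symbols I, V, X, L, C, D, M; no symbol is repeated more than three times in a row; V, L and D each appear at most once; the only place a smaller symbol precedes a larger one is the allowed subtractive pair CM, the symbol right after such a pair (if any) is smaller than the pair's first symbol, and otherwise the values never increase from left to right. Value: M (1000) + M (1000) + M (1000) + CM (900) + L (50) + X (10) + X (10) + X (10) + V (5) + I (1) = 3986. So it is a valid standard Roman numeral.

Yes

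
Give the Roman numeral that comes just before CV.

CV = 105, so the previous integer is 105 - 1 = 104

CIV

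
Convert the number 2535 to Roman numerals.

Convert 2535 to Roman numerals:
  2535 contains 2×1000 (MM)
  535 contains 1×500 (D)
  35 contains 3×10 (XXX)
  5 contains 1×5 (V)

MMDXXXV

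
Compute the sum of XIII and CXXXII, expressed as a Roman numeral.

XIII = 13
CXXXII = 132
13 + 132 = 145

CXLV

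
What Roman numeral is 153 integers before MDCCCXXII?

MDCCCXXII = 1822
1822 - 153 = 1669

MDCLXIX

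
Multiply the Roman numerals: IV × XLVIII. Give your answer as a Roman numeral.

IV = 4
XLVIII = 48
4 × 48 = 192

CXCII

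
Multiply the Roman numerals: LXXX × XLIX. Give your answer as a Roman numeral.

LXXX = 80
XLIX = 49
80 × 49 = 3920

MMMCMXX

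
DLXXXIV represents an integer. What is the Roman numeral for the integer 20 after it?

DLXXXIV = 584
584 + 20 = 604

DCIV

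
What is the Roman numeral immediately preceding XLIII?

XLIII = 43; previous is 42

XLII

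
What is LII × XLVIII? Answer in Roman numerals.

LII = 52
XLVIII = 48
52 × 48 = 2496

MMCDXCVI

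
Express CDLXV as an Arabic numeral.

CDLXV: CD=400, L=50, X=10, V=5
400 + 50 + 10 + 5 = 465

465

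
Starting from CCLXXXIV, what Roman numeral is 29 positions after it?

CCLXXXIV = 284
284 + 29 = 313

CCCXIII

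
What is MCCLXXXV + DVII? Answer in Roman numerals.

MCCLXXXV = 1285
DVII = 507
1285 + 507 = 1792

MDCCXCII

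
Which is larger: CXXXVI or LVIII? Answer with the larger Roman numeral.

CXXXVI = 136
LVIII = 58
136 is larger

CXXXVI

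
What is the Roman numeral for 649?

Convert 649 to Roman numerals:
  649 contains 1×500 (D)
  149 contains 1×100 (C)
  49 contains 1×40 (XL)
  9 contains 1×9 (IX)

DCXLIX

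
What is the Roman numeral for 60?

Convert 60 to Roman numerals:
  60 contains 1×50 (L)
  10 contains 1×10 (X)

LX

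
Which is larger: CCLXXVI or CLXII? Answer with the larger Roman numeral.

CCLXXVI = 276
CLXII = 162
276 is larger

CCLXXVI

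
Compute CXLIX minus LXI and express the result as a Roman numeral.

CXLIX = 149
LXI = 61
149 - 61 = 88

LXXXVIII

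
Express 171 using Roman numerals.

Convert 171 to Roman numerals:
  171 contains 1×100 (C)
  71 contains 1×50 (L)
  21 contains 2×10 (XX)
  1 contains 1×1 (I)

CLXXI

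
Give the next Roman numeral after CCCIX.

CCCIX = 309, so the next integer is 309 + 1 = 310

CCCX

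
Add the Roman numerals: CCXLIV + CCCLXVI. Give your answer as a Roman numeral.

CCXLIV = 244
CCCLXVI = 366
244 + 366 = 610

DCX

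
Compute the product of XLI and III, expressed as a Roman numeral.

XLI = 41
III = 3
41 × 3 = 123

CXXIII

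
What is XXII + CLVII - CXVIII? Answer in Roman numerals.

XXII = 22, CLVII = 157, CXVIII = 118
22 + 157 = 179
179 - 118 = 61

LXI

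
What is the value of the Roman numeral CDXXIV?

CDXXIV: CD=400, X=10, X=10, IV=4
400 + 10 + 10 + 4 = 424

424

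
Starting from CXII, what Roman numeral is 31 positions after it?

CXII = 112
112 + 31 = 143

CXLIII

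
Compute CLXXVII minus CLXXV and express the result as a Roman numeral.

CLXXVII = 177
CLXXV = 175
177 - 175 = 2

II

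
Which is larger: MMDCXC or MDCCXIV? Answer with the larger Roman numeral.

MMDCXC = 2690
MDCCXIV = 1714
2690 is larger

MMDCXC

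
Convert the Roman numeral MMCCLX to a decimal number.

MMCCLX: M=1000, M=1000, C=100, C=100, L=50, X=10
1000 + 1000 + 100 + 100 + 50 + 10 = 2260

2260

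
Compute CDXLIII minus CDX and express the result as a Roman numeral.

CDXLIII = 443
CDX = 410
443 - 410 = 33

XXXIII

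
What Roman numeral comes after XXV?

XXV = 25, so the next integer is 25 + 1 = 26

XXVI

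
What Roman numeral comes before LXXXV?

LXXXV = 85, so the previous integer is 85 - 1 = 84

LXXXIV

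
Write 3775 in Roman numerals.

Convert 3775 to Roman numerals:
  3775 contains 3×1000 (MMM)
  775 contains 1×500 (D)
  275 contains 2×100 (CC)
  75 contains 1×50 (L)
  25 contains 2×10 (XX)
  5 contains 1×5 (V)

MMMDCCLXXV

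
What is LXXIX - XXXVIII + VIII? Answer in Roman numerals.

LXXIX = 79, XXXVIII = 38, VIII = 8
79 - 38 = 41
41 + 8 = 49

XLIX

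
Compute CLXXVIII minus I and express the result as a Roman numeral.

CLXXVIII = 178
I = 1
178 - 1 = 177

CLXXVII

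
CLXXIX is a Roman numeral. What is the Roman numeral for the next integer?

CLXXIX = 179; next is 180

CLXXX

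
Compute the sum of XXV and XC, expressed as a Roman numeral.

XXV = 25
XC = 90
25 + 90 = 115

CXV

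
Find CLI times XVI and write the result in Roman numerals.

CLI = 151
XVI = 16
151 × 16 = 2416

MMCDXVI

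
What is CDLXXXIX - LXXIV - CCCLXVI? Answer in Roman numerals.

CDLXXXIX = 489, LXXIV = 74, CCCLXVI = 366
489 - 74 = 415
415 - 366 = 49

XLIX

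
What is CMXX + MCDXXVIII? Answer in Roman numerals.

CMXX = 920
MCDXXVIII = 1428
920 + 1428 = 2348

MMCCCXLVIII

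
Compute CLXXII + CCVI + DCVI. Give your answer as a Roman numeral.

CLXXII = 172, CCVI = 206, DCVI = 606
172 + 206 = 378
378 + 606 = 984

CMLXXXIV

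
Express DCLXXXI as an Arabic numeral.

DCLXXXI: D=500, C=100, L=50, X=10, X=10, X=10, I=1
500 + 100 + 50 + 10 + 10 + 10 + 1 = 681

681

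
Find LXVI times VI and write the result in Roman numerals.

LXVI = 66
VI = 6
66 × 6 = 396

CCCXCVI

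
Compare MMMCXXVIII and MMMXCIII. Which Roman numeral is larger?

MMMCXXVIII = 3128
MMMXCIII = 3093
3128 is larger

MMMCXXVIII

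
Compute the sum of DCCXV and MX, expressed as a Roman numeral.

DCCXV = 715
MX = 1010
715 + 1010 = 1725

MDCCXXV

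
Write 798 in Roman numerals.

Convert 798 to Roman numerals:
  798 contains 1×500 (D)
  298 contains 2×100 (CC)
  98 contains 1×90 (XC)
  8 contains 1×5 (V)
  3 contains 3×1 (III)

DCCXCVIII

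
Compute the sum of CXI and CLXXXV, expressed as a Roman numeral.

CXI = 111
CLXXXV = 185
111 + 185 = 296

CCXCVI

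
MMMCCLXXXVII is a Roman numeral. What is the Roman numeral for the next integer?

MMMCCLXXXVII = 3287; next is 3288

MMMCCLXXXVIII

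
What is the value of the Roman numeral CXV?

CXV: C=100, X=10, V=5
100 + 10 + 5 = 115

115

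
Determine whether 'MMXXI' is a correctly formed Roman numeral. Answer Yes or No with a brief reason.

'MMXXI': Check the rules: uses only the symbols I, V, X, L, C, D, M; no symbol is repeated more than three times in a row; V, L and D each appear at most once; no smaller symbol precedes a larger one (values never increase from left to right). Value: M (1000) + M (1000) + X (10) + X (10) + I (1) = 2021. So it is a valid standard Roman numeral.

Yes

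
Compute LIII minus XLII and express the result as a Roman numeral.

LIII = 53
XLII = 42
53 - 42 = 11

XI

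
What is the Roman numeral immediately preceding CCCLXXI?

CCCLXXI = 371; previous is 370

CCCLXX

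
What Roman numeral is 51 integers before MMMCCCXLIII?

MMMCCCXLIII = 3343
3343 - 51 = 3292

MMMCCXCII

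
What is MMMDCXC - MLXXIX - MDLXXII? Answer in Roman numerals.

MMMDCXC = 3690, MLXXIX = 1079, MDLXXII = 1572
3690 - 1079 = 2611
2611 - 1572 = 1039

MXXXIX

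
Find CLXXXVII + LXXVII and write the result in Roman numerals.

CLXXXVII = 187
LXXVII = 77
187 + 77 = 264

CCLXIV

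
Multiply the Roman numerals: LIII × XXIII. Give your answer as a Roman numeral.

LIII = 53
XXIII = 23
53 × 23 = 1219

MCCXIX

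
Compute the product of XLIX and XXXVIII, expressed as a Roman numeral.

XLIX = 49
XXXVIII = 38
49 × 38 = 1862

MDCCCLXII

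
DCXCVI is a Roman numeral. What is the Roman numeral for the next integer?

DCXCVI = 696; next is 697

DCXCVII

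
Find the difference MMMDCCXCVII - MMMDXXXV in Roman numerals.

MMMDCCXCVII = 3797
MMMDXXXV = 3535
3797 - 3535 = 262

CCLXII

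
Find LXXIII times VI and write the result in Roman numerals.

LXXIII = 73
VI = 6
73 × 6 = 438

CDXXXVIII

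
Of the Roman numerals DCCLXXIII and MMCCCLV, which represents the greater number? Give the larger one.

DCCLXXIII = 773
MMCCCLV = 2355
2355 is larger

MMCCCLV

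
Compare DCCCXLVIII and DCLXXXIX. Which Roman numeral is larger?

DCCCXLVIII = 848
DCLXXXIX = 689
848 is larger

DCCCXLVIII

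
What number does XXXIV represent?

XXXIV: X=10, X=10, X=10, IV=4
10 + 10 + 10 + 4 = 34

34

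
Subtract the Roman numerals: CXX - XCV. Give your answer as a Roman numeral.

CXX = 120
XCV = 95
120 - 95 = 25

XXV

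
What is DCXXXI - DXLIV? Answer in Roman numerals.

DCXXXI = 631
DXLIV = 544
631 - 544 = 87

LXXXVII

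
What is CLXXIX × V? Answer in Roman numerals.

CLXXIX = 179
V = 5
179 × 5 = 895

DCCCXCV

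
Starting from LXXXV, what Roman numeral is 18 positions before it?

LXXXV = 85
85 - 18 = 67

LXVII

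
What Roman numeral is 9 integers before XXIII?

XXIII = 23
23 - 9 = 14

XIV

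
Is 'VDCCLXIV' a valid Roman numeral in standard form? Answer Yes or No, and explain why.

'VDCCLXIV': V should not appear more than once

No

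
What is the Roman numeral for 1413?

Convert 1413 to Roman numerals:
  1413 contains 1×1000 (M)
  413 contains 1×400 (CD)
  13 contains 1×10 (X)
  3 contains 3×1 (III)

MCDXIII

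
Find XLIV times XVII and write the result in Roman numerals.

XLIV = 44
XVII = 17
44 × 17 = 748

DCCXLVIII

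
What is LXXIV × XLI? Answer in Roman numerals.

LXXIV = 74
XLI = 41
74 × 41 = 3034

MMMXXXIV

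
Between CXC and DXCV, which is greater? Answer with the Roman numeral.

CXC = 190
DXCV = 595
595 is larger

DXCV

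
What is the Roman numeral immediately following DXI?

DXI = 511; next is 512

DXII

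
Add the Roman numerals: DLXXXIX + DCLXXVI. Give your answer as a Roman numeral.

DLXXXIX = 589
DCLXXVI = 676
589 + 676 = 1265

MCCLXV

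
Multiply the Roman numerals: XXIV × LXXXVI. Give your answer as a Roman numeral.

XXIV = 24
LXXXVI = 86
24 × 86 = 2064

MMLXIV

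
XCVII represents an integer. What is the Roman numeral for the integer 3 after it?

XCVII = 97
97 + 3 = 100

C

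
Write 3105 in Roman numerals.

Convert 3105 to Roman numerals:
  3105 contains 3×1000 (MMM)
  105 contains 1×100 (C)
  5 contains 1×5 (V)

MMMCV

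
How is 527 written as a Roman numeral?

Convert 527 to Roman numerals:
  527 contains 1×500 (D)
  27 contains 2×10 (XX)
  7 contains 1×5 (V)
  2 contains 2×1 (II)

DXXVII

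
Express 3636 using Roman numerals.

Convert 3636 to Roman numerals:
  3636 contains 3×1000 (MMM)
  636 contains 1×500 (D)
  136 contains 1×100 (C)
  36 contains 3×10 (XXX)
  6 contains 1×5 (V)
  1 contains 1×1 (I)

MMMDCXXXVI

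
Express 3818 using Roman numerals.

Convert 3818 to Roman numerals:
  3818 contains 3×1000 (MMM)
  818 contains 1×500 (D)
  318 contains 3×100 (CCC)
  18 contains 1×10 (X)
  8 contains 1×5 (V)
  3 contains 3×1 (III)

MMMDCCCXVIII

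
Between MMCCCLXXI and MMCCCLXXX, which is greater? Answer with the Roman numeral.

MMCCCLXXI = 2371
MMCCCLXXX = 2380
2380 is larger

MMCCCLXXX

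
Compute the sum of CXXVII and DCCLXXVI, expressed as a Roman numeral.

CXXVII = 127
DCCLXXVI = 776
127 + 776 = 903

CMIII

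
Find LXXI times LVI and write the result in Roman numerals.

LXXI = 71
LVI = 56
71 × 56 = 3976

MMMCMLXXVI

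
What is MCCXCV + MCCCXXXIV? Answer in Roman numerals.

MCCXCV = 1295
MCCCXXXIV = 1334
1295 + 1334 = 2629

MMDCXXIX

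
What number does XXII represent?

XXII: X=10, X=10, I=1, I=1
10 + 10 + 1 + 1 = 22

22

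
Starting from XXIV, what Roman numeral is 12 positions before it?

XXIV = 24
24 - 12 = 12

XII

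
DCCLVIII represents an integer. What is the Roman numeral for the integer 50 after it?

DCCLVIII = 758
758 + 50 = 808

DCCCVIII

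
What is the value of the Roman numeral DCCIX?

DCCIX: D=500, C=100, C=100, IX=9
500 + 100 + 100 + 9 = 709

709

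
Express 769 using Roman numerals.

Convert 769 to Roman numerals:
  769 contains 1×500 (D)
  269 contains 2×100 (CC)
  69 contains 1×50 (L)
  19 contains 1×10 (X)
  9 contains 1×9 (IX)

DCCLXIX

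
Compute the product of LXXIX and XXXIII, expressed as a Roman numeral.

LXXIX = 79
XXXIII = 33
79 × 33 = 2607

MMDCVII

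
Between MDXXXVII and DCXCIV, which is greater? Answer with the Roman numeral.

MDXXXVII = 1537
DCXCIV = 694
1537 is larger

MDXXXVII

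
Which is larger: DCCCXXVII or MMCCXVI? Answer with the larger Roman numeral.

DCCCXXVII = 827
MMCCXVI = 2216
2216 is larger

MMCCXVI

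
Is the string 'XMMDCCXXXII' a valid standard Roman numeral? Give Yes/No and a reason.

'XMMDCCXXXII': Invalid subtractive combination: XM

No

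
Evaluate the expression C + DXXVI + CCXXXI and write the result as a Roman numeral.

C = 100, DXXVI = 526, CCXXXI = 231
100 + 526 = 626
626 + 231 = 857

DCCCLVII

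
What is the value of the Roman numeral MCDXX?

MCDXX: M=1000, CD=400, X=10, X=10
1000 + 400 + 10 + 10 = 1420

1420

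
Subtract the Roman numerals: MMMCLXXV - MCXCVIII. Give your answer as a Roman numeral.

MMMCLXXV = 3175
MCXCVIII = 1198
3175 - 1198 = 1977

MCMLXXVII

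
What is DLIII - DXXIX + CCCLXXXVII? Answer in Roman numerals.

DLIII = 553, DXXIX = 529, CCCLXXXVII = 387
553 - 529 = 24
24 + 387 = 411

CDXI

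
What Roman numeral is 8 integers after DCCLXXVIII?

DCCLXXVIII = 778
778 + 8 = 786

DCCLXXXVI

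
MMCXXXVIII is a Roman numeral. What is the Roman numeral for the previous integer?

MMCXXXVIII = 2138; previous is 2137

MMCXXXVII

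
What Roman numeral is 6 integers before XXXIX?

XXXIX = 39
39 - 6 = 33

XXXIII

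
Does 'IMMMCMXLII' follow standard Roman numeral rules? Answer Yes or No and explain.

'IMMMCMXLII': Invalid subtractive combination: IM

No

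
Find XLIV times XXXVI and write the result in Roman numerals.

XLIV = 44
XXXVI = 36
44 × 36 = 1584

MDLXXXIV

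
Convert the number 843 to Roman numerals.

Convert 843 to Roman numerals:
  843 contains 1×500 (D)
  343 contains 3×100 (CCC)
  43 contains 1×40 (XL)
  3 contains 3×1 (III)

DCCCXLIII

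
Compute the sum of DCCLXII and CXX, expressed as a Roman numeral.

DCCLXII = 762
CXX = 120
762 + 120 = 882

DCCCLXXXII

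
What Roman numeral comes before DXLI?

DXLI = 541, so the previous integer is 541 - 1 = 540

DXL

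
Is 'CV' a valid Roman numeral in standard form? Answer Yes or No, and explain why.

'CV': Check the rules: uses only the symbols I, V, X, L, C, D, M; no symbol is repeated more than three times in a row; V, L and D each appear at most once; no smaller symbol precedes a larger one (values never increase from left to right). Value: C (100) + V (5) = 105. So it is a valid standard Roman numeral.

Yes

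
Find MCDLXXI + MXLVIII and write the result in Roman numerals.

MCDLXXI = 1471
MXLVIII = 1048
1471 + 1048 = 2519

MMDXIX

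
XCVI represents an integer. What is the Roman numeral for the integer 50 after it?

XCVI = 96
96 + 50 = 146

CXLVI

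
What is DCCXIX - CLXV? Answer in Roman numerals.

DCCXIX = 719
CLXV = 165
719 - 165 = 554

DLIV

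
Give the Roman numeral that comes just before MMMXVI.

MMMXVI = 3016; previous is 3015

MMMXV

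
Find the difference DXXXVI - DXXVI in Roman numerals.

DXXXVI = 536
DXXVI = 526
536 - 526 = 10

X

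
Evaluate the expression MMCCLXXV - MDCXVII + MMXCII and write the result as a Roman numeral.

MMCCLXXV = 2275, MDCXVII = 1617, MMXCII = 2092
2275 - 1617 = 658
658 + 2092 = 2750

MMDCCL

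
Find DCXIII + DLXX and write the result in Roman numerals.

DCXIII = 613
DLXX = 570
613 + 570 = 1183

MCLXXXIII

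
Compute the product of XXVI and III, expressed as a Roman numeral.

XXVI = 26
III = 3
26 × 3 = 78

LXXVIII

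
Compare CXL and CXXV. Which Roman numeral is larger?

CXL = 140
CXXV = 125
140 is larger

CXL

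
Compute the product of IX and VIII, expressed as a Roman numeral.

IX = 9
VIII = 8
9 × 8 = 72

LXXII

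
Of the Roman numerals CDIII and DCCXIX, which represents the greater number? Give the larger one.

CDIII = 403
DCCXIX = 719
719 is larger

DCCXIX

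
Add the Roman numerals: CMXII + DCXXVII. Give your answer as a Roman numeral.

CMXII = 912
DCXXVII = 627
912 + 627 = 1539

MDXXXIX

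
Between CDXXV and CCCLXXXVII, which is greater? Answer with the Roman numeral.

CDXXV = 425
CCCLXXXVII = 387
425 is larger

CDXXV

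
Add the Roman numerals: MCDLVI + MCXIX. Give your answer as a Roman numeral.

MCDLVI = 1456
MCXIX = 1119
1456 + 1119 = 2575

MMDLXXV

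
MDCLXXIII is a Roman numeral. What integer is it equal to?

MDCLXXIII: M=1000, D=500, C=100, L=50, X=10, X=10, I=1, I=1, I=1
1000 + 500 + 100 + 50 + 10 + 10 + 1 + 1 + 1 = 1673

1673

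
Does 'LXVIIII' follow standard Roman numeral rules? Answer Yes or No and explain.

'LXVIIII': More than 3 consecutive I's

No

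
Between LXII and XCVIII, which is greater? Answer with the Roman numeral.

LXII = 62
XCVIII = 98
98 is larger

XCVIII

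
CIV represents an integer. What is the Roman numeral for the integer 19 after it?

CIV = 104
104 + 19 = 123

CXXIII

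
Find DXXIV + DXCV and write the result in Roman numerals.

DXXIV = 524
DXCV = 595
524 + 595 = 1119

MCXIX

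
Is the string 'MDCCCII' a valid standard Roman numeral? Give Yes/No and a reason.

'MDCCCII': Check the rules: uses only the symbols I, V, X, L, C, D, M; no symbol is repeated more than three times in a row; V, L and D each appear at most once; no smaller symbol precedes a larger one (values never increase from left to right). Value: M (1000) + D (500) + C (100) + C (100) + C (100) + I (1) + I (1) = 1802. So it is a valid standard Roman numeral.

Yes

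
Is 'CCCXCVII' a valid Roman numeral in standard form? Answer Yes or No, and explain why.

'CCCXCVII': Check the rules: uses only the symbols I, V, X, L, C, D, M; no symbol is repeated more than three times in a row; V, L and D each appear at most once; the only place a smaller symbol precedes a larger one is the allowed subtractive pair XC, the symbol right after such a pair (if any) is smaller than the pair's first symbol, and otherwise the values never increase from left to right. Value: C (100) + C (100) + C (100) + XC (90) + V (5) + I (1) + I (1) = 397. So it is a valid standard Roman numeral.

Yes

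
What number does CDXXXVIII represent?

CDXXXVIII: CD=400, X=10, X=10, X=10, V=5, I=1, I=1, I=1
400 + 10 + 10 + 10 + 5 + 1 + 1 + 1 = 438

438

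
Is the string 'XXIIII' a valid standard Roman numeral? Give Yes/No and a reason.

'XXIIII': More than 3 consecutive I's

No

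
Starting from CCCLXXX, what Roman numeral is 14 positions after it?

CCCLXXX = 380
380 + 14 = 394

CCCXCIV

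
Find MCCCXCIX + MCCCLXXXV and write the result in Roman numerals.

MCCCXCIX = 1399
MCCCLXXXV = 1385
1399 + 1385 = 2784

MMDCCLXXXIV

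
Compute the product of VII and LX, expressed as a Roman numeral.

VII = 7
LX = 60
7 × 60 = 420

CDXX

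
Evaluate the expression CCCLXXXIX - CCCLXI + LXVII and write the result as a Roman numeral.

CCCLXXXIX = 389, CCCLXI = 361, LXVII = 67
389 - 361 = 28
28 + 67 = 95

XCV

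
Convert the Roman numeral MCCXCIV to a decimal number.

MCCXCIV: M=1000, C=100, C=100, XC=90, IV=4
1000 + 100 + 100 + 90 + 4 = 1294

1294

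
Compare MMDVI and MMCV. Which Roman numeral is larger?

MMDVI = 2506
MMCV = 2105
2506 is larger

MMDVI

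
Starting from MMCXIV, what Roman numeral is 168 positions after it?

MMCXIV = 2114
2114 + 168 = 2282

MMCCLXXXII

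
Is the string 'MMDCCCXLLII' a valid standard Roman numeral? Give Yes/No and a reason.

'MMDCCCXLLII': L should not appear more than once

No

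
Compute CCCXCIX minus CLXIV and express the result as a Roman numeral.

CCCXCIX = 399
CLXIV = 164
399 - 164 = 235

CCXXXV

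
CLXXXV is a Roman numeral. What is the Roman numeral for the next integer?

CLXXXV = 185, so the next integer is 185 + 1 = 186

CLXXXVI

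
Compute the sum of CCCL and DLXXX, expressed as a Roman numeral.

CCCL = 350
DLXXX = 580
350 + 580 = 930

CMXXX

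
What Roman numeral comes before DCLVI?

DCLVI = 656; previous is 655

DCLV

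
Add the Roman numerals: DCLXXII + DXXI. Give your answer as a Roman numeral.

DCLXXII = 672
DXXI = 521
672 + 521 = 1193

MCXCIII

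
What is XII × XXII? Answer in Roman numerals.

XII = 12
XXII = 22
12 × 22 = 264

CCLXIV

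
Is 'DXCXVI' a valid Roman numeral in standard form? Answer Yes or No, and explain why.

'DXCXVI': X cannot come right after the subtractive pair XC: once X is subtracted in XC, the next symbol must be smaller than X

No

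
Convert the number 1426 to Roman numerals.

Convert 1426 to Roman numerals:
  1426 contains 1×1000 (M)
  426 contains 1×400 (CD)
  26 contains 2×10 (XX)
  6 contains 1×5 (V)
  1 contains 1×1 (I)

MCDXXVI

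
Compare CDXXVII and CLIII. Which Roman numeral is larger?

CDXXVII = 427
CLIII = 153
427 is larger

CDXXVII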